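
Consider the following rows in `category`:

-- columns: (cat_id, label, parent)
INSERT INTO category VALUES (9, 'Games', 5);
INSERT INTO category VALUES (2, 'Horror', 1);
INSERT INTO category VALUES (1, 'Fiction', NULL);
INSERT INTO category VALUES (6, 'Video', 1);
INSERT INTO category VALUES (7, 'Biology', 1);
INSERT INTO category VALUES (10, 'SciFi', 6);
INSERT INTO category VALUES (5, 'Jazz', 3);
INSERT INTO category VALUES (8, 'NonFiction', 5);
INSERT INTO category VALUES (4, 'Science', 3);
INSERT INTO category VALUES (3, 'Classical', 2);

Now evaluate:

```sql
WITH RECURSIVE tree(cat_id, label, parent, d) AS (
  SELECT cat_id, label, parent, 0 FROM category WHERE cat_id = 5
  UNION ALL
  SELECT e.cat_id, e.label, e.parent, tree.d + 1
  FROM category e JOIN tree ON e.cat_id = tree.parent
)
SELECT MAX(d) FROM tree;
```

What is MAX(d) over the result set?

Base: cat_id=5 (Jazz), parent=3, d 0.
Iteration 1: join on cat_id=3 -> Classical (id 3, parent=2, d 1).
Iteration 2: join on cat_id=2 -> Horror (id 2, parent=1, d 2).
Iteration 3: join on cat_id=1 -> Fiction (id 1, parent=NULL, d 3).
Iteration 4: parent is NULL; no match; recursion stops.
d values: 0, 1, 2, 3; the maximum is 3.

3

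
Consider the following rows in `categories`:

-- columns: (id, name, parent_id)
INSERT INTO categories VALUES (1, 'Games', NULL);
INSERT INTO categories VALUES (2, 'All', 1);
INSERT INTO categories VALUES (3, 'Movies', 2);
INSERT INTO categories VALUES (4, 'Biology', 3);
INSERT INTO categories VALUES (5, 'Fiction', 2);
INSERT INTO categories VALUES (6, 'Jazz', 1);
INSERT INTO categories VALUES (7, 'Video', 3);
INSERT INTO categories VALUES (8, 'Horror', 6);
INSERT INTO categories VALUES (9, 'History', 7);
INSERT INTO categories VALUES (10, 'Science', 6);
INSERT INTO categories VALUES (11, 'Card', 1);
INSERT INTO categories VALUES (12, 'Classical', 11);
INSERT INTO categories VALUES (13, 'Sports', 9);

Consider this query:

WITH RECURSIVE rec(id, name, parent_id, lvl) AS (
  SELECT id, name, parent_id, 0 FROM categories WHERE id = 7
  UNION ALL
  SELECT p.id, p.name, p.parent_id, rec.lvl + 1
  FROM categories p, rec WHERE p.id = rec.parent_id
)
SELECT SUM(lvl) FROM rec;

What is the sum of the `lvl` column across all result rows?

6

Base: id=7 (Video), parent_id=3, lvl 0.
Iteration 1: join on id=3 -> Movies (id 3, parent_id=2, lvl 1).
Iteration 2: join on id=2 -> All (id 2, parent_id=1, lvl 2).
Iteration 3: join on id=1 -> Games (id 1, parent_id=NULL, lvl 3).
Iteration 4: parent_id is NULL; no match; recursion stops.
SUM(lvl) = 0 + 1 + 2 + 3 = 6.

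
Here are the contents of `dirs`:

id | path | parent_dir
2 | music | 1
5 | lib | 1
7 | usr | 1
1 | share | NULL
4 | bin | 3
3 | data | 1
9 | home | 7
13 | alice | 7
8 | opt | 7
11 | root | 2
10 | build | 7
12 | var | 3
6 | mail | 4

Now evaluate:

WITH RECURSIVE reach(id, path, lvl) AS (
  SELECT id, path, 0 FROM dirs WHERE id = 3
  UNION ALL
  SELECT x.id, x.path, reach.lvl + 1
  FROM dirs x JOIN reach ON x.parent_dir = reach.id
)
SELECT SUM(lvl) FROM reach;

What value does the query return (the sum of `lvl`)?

4

Base: id=3 (data) at lvl 0.
Iteration 1: rows with parent_dir in {3} -> bin (id 4, lvl 1), var (id 12, lvl 1).
Iteration 2: rows with parent_dir in {4,12} -> mail (id 6, lvl 2).
Iteration 3: no rows with parent_dir in {6}; recursion stops.
SUM(lvl) = 0 + 1 + 1 + 2 = 4.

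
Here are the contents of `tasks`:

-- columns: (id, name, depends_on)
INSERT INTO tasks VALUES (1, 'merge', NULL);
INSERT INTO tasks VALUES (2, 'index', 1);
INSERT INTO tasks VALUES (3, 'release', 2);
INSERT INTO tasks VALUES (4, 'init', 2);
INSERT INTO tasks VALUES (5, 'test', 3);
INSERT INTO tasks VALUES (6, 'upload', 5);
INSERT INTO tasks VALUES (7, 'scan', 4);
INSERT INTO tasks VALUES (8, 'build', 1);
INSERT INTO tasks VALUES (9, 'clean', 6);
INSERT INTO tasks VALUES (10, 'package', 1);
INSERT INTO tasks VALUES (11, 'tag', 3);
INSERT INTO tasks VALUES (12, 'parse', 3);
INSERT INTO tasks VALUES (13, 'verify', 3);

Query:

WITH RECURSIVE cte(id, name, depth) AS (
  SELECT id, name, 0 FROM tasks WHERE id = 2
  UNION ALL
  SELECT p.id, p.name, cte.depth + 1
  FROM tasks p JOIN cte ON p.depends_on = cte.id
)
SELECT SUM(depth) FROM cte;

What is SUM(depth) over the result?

19

Base: id=2 (index) at depth 0.
Iteration 1: rows with depends_on in {2} -> release (id 3, depth 1), init (id 4, depth 1).
Iteration 2: rows with depends_on in {3,4} -> test (id 5, depth 2), scan (id 7, depth 2), tag (id 11, depth 2), parse (id 12, depth 2), verify (id 13, depth 2).
Iteration 3: rows with depends_on in {5,7,11,12,13} -> upload (id 6, depth 3).
Iteration 4: rows with depends_on in {6} -> clean (id 9, depth 4).
Iteration 5: no rows with depends_on in {9}; recursion stops.
SUM(depth) = 0 + 1 + 1 + 2 + 2 + 2 + 2 + 2 + 3 + 4 = 19.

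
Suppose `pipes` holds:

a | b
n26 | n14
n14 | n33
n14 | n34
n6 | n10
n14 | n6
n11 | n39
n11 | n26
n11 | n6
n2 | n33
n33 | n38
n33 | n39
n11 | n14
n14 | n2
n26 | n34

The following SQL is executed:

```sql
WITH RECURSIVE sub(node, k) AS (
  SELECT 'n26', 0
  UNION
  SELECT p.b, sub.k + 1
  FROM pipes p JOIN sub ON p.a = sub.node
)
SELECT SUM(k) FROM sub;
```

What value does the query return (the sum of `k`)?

Base: (n26, k=0).
Iteration 1: edges from {n26} -> (n14, k=1), (n34, k=1).
Iteration 2: edges from {n14,n34} -> (n2, k=2), (n33, k=2), (n34, k=2), (n6, k=2).
Iteration 3: edges from {n2,n33,n34,n6} -> (n10, k=3), (n33, k=3), (n38, k=3), (n39, k=3).
Iteration 4: edges from {n10,n33,n38,n39} -> (n38, k=4), (n39, k=4).
Iteration 5: no outgoing edges from {n38,n39}; recursion stops.
SUM(k) = 0 + 1 + 1 + 2 + 2 + 2 + 2 + 3 + 3 + 3 + 3 + 4 + 4 = 30.

30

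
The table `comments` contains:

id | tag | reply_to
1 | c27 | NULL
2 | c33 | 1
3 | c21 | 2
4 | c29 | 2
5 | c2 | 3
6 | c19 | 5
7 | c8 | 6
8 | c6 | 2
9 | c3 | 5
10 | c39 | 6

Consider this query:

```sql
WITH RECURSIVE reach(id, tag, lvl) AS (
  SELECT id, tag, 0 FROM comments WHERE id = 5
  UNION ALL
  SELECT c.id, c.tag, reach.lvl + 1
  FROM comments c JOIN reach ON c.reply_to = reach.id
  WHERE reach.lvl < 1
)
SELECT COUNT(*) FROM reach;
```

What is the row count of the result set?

3

Base: id=5 (c2) at lvl 0.
Iteration 1: rows with reply_to in {5} -> c19 (id 6, lvl 1), c3 (id 9, lvl 1).
Iteration 2: lvl < 1 fails for all current rows; recursion stops.
Total rows emitted: 3.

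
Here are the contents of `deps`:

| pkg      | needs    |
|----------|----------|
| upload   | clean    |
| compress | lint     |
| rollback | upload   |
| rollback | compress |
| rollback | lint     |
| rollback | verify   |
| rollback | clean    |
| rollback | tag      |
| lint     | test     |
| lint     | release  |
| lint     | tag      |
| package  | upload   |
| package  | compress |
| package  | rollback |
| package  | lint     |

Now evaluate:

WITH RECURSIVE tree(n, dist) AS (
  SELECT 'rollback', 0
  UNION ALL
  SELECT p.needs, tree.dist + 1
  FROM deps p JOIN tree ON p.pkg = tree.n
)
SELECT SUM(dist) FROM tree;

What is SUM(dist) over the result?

25

Base: (rollback, dist=0).
Iteration 1: edges from {rollback} -> (clean, dist=1), (compress, dist=1), (lint, dist=1), (tag, dist=1), (upload, dist=1), (verify, dist=1).
Iteration 2: edges from {clean,compress,lint,tag,upload,verify} -> (clean, dist=2), (lint, dist=2), (release, dist=2), (tag, dist=2), (test, dist=2).
Iteration 3: edges from {clean,lint,release,tag,test} -> (release, dist=3), (tag, dist=3), (test, dist=3).
Iteration 4: no outgoing edges from {release,tag,test}; recursion stops.
SUM(dist) = 0 + 1 + 1 + 1 + 1 + 1 + 1 + 2 + 2 + 2 + 2 + 2 + 3 + 3 + 3 = 25.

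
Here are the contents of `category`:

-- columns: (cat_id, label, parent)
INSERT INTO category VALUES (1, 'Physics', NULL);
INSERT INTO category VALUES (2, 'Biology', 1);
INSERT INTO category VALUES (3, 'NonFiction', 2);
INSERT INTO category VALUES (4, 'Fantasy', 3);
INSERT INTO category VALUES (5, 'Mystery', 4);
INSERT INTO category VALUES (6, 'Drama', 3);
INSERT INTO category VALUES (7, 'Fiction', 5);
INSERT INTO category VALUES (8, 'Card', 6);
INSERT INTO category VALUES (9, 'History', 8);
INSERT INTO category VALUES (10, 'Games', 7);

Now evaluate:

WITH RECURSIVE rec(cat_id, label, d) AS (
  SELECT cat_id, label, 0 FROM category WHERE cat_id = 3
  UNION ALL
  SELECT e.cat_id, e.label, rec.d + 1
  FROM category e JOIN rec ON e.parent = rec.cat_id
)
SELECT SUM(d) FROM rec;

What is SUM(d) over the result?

16

Base: cat_id=3 (NonFiction) at d 0.
Iteration 1: rows with parent in {3} -> Fantasy (id 4, d 1), Drama (id 6, d 1).
Iteration 2: rows with parent in {4,6} -> Mystery (id 5, d 2), Card (id 8, d 2).
Iteration 3: rows with parent in {5,8} -> Fiction (id 7, d 3), History (id 9, d 3).
Iteration 4: rows with parent in {7,9} -> Games (id 10, d 4).
Iteration 5: no rows with parent in {10}; recursion stops.
SUM(d) = 0 + 1 + 1 + 2 + 2 + 3 + 3 + 4 = 16.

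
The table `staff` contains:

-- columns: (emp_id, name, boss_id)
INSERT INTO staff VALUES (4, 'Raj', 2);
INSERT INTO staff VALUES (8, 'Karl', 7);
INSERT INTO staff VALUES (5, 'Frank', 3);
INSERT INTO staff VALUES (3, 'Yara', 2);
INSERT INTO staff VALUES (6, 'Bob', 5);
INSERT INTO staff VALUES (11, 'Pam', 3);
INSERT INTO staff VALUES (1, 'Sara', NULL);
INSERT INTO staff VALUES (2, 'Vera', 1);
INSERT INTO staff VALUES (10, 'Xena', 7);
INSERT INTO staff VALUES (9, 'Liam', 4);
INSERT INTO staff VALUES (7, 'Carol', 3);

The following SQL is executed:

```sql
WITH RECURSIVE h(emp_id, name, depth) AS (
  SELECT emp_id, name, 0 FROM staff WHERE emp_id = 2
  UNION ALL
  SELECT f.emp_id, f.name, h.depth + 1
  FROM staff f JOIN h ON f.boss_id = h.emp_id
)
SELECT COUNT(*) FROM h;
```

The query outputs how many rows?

10

Base: emp_id=2 (Vera) at depth 0.
Iteration 1: rows with boss_id in {2} -> Yara (id 3, depth 1), Raj (id 4, depth 1).
Iteration 2: rows with boss_id in {3,4} -> Frank (id 5, depth 2), Carol (id 7, depth 2), Liam (id 9, depth 2), Pam (id 11, depth 2).
Iteration 3: rows with boss_id in {5,7,9,11} -> Bob (id 6, depth 3), Karl (id 8, depth 3), Xena (id 10, depth 3).
Iteration 4: no rows with boss_id in {6,8,10}; recursion stops.
Total rows emitted: 10.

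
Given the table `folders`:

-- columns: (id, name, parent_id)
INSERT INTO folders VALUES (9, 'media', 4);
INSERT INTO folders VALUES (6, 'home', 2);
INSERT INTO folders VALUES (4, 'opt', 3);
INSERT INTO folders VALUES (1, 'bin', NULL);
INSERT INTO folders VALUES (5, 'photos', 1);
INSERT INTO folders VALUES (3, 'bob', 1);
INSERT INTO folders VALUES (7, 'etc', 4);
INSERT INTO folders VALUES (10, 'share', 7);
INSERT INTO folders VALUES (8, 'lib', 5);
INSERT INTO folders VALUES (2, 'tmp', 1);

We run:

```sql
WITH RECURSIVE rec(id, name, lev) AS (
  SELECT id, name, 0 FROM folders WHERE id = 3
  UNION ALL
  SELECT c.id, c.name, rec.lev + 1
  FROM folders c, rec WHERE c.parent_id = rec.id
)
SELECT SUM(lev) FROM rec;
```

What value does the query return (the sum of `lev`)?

Base: id=3 (bob) at lev 0.
Iteration 1: rows with parent_id in {3} -> opt (id 4, lev 1).
Iteration 2: rows with parent_id in {4} -> etc (id 7, lev 2), media (id 9, lev 2).
Iteration 3: rows with parent_id in {7,9} -> share (id 10, lev 3).
Iteration 4: no rows with parent_id in {10}; recursion stops.
SUM(lev) = 0 + 1 + 2 + 2 + 3 = 8.

8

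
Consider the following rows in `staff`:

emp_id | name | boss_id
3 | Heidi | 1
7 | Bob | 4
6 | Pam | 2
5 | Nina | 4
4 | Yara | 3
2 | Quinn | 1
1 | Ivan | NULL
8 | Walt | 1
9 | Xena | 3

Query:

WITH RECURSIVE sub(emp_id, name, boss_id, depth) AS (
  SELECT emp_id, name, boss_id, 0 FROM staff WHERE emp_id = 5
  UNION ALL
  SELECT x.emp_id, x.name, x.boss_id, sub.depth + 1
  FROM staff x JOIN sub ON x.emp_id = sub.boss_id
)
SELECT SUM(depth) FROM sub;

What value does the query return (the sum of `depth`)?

Base: emp_id=5 (Nina), boss_id=4, depth 0.
Iteration 1: join on emp_id=4 -> Yara (id 4, boss_id=3, depth 1).
Iteration 2: join on emp_id=3 -> Heidi (id 3, boss_id=1, depth 2).
Iteration 3: join on emp_id=1 -> Ivan (id 1, boss_id=NULL, depth 3).
Iteration 4: boss_id is NULL; no match; recursion stops.
SUM(depth) = 0 + 1 + 2 + 3 = 6.

6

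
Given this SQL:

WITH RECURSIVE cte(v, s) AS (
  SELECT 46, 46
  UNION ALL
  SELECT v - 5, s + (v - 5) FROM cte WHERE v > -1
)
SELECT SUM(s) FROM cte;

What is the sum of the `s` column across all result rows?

1936

Base: v=46, s=46.
Iteration 1: 46 > -1 holds -> v = 46 - 5 = 41, s = 46 + 41 = 87.
Iteration 2: 41 > -1 holds -> v = 41 - 5 = 36, s = 87 + 36 = 123.
Iteration 3: 36 > -1 holds -> v = 36 - 5 = 31, s = 123 + 31 = 154.
Iteration 4: 31 > -1 holds -> v = 31 - 5 = 26, s = 154 + 26 = 180.
Iteration 5: 26 > -1 holds -> v = 26 - 5 = 21, s = 180 + 21 = 201.
Iteration 6: 21 > -1 holds -> v = 21 - 5 = 16, s = 201 + 16 = 217.
Iteration 7: 16 > -1 holds -> v = 16 - 5 = 11, s = 217 + 11 = 228.
Iteration 8: 11 > -1 holds -> v = 11 - 5 = 6, s = 228 + 6 = 234.
Iteration 9: 6 > -1 holds -> v = 6 - 5 = 1, s = 234 + 1 = 235.
Iteration 10: 1 > -1 holds -> v = 1 - 5 = -4, s = 235 + -4 = 231.
Iteration 11: -4 > -1 fails; recursion stops.
SUM(s) = 46 + 87 + 123 + 154 + 180 + 201 + 217 + 228 + 234 + 235 + 231 = 1936.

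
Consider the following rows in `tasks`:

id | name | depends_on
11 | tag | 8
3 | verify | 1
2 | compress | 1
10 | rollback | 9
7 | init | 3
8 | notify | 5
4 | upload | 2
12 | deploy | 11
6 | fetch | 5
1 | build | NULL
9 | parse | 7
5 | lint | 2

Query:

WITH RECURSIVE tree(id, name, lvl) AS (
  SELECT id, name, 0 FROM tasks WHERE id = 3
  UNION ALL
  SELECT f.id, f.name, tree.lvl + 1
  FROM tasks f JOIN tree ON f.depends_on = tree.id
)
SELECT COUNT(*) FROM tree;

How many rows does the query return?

Base: id=3 (verify) at lvl 0.
Iteration 1: rows with depends_on in {3} -> init (id 7, lvl 1).
Iteration 2: rows with depends_on in {7} -> parse (id 9, lvl 2).
Iteration 3: rows with depends_on in {9} -> rollback (id 10, lvl 3).
Iteration 4: no rows with depends_on in {10}; recursion stops.
Total rows emitted: 4.

4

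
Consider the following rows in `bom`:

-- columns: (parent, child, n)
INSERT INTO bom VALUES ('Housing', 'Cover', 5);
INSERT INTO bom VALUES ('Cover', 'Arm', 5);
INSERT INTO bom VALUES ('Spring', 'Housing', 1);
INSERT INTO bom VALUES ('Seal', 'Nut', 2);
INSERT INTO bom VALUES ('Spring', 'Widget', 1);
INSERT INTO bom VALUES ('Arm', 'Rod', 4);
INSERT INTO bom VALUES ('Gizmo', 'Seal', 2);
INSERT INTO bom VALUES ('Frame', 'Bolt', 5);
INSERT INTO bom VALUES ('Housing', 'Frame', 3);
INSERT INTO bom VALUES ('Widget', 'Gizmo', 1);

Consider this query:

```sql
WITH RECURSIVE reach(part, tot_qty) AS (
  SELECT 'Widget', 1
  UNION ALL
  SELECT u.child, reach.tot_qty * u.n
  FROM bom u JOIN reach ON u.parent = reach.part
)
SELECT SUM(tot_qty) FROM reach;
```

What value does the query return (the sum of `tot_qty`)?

Base: (Widget, tot_qty=1).
Iteration 1: components of {Widget} -> Gizmo = 1*1 = 1.
Iteration 2: components of {Gizmo} -> Seal = 1*2 = 2.
Iteration 3: components of {Seal} -> Nut = 2*2 = 4.
Iteration 4: no further components; recursion stops.
SUM(tot_qty) = 1 + 1 + 2 + 4 = 8.

8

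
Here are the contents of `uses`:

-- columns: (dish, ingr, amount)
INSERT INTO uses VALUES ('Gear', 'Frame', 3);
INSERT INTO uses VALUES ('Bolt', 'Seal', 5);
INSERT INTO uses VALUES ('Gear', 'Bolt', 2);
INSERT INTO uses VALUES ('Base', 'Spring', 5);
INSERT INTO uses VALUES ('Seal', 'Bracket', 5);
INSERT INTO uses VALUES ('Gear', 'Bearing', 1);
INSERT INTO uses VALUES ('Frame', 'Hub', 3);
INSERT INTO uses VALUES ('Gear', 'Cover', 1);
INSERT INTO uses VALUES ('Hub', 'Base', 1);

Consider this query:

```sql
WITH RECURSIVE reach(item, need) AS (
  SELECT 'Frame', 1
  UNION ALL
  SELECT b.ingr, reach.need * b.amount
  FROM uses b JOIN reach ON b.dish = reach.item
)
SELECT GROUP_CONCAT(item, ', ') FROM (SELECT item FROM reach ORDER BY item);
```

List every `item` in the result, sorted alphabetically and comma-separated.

Base: (Frame, need=1).
Iteration 1: components of {Frame} -> Hub = 1*3 = 3.
Iteration 2: components of {Hub} -> Base = 3*1 = 3.
Iteration 3: components of {Base} -> Spring = 3*5 = 15.
Iteration 4: no further components; recursion stops.

Base, Frame, Hub, Spring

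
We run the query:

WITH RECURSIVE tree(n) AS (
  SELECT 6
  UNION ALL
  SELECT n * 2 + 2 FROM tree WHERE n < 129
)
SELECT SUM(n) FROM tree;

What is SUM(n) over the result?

Base: n=6.
Iteration 1: 6 < 129 holds -> n = 6 * 2 + 2 = 14.
Iteration 2: 14 < 129 holds -> n = 14 * 2 + 2 = 30.
Iteration 3: 30 < 129 holds -> n = 30 * 2 + 2 = 62.
Iteration 4: 62 < 129 holds -> n = 62 * 2 + 2 = 126.
Iteration 5: 126 < 129 holds -> n = 126 * 2 + 2 = 254.
Iteration 6: 254 < 129 fails; recursion stops.
SUM(n) = 6 + 14 + 30 + 62 + 126 + 254 = 492.

492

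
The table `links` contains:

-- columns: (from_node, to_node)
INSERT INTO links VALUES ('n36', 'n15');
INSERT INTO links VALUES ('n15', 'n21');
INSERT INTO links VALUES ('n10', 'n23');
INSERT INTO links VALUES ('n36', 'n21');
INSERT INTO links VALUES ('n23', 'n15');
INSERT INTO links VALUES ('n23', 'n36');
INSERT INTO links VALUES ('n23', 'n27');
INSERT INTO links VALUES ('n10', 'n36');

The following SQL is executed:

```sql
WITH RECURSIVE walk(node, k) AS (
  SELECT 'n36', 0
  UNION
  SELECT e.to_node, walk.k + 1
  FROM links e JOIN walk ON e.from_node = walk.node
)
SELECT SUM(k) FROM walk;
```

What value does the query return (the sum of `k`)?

Base: (n36, k=0).
Iteration 1: edges from {n36} -> (n15, k=1), (n21, k=1).
Iteration 2: edges from {n15,n21} -> (n21, k=2).
Iteration 3: no outgoing edges from {n21}; recursion stops.
SUM(k) = 0 + 1 + 1 + 2 = 4.

4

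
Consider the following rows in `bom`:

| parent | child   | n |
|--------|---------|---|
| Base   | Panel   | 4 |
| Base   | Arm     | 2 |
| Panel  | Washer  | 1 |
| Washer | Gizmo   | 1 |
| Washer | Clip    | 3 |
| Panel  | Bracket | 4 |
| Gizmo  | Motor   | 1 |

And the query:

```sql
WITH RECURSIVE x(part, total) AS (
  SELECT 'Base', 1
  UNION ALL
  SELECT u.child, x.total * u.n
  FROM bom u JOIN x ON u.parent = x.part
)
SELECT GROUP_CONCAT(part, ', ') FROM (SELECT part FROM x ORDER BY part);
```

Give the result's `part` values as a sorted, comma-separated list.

Base: (Base, total=1).
Iteration 1: components of {Base} -> Arm = 1*2 = 2, Panel = 1*4 = 4.
Iteration 2: components of {Arm,Panel} -> Bracket = 4*4 = 16, Washer = 4*1 = 4.
Iteration 3: components of {Bracket,Washer} -> Clip = 4*3 = 12, Gizmo = 4*1 = 4.
Iteration 4: components of {Clip,Gizmo} -> Motor = 4*1 = 4.
Iteration 5: no further components; recursion stops.

Arm, Base, Bracket, Clip, Gizmo, Motor, Panel, Washer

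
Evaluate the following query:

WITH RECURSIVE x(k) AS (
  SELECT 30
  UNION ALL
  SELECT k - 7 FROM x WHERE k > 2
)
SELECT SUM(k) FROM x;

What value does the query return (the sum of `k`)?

80

Base: k=30.
Iteration 1: 30 > 2 holds -> k = 30 - 7 = 23.
Iteration 2: 23 > 2 holds -> k = 23 - 7 = 16.
Iteration 3: 16 > 2 holds -> k = 16 - 7 = 9.
Iteration 4: 9 > 2 holds -> k = 9 - 7 = 2.
Iteration 5: 2 > 2 fails; recursion stops.
SUM(k) = 30 + 23 + 16 + 9 + 2 = 80.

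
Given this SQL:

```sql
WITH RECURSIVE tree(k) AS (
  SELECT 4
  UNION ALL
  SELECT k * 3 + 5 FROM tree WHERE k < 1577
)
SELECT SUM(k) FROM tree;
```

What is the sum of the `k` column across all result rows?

Base: k=4.
Iteration 1: 4 < 1577 holds -> k = 4 * 3 + 5 = 17.
Iteration 2: 17 < 1577 holds -> k = 17 * 3 + 5 = 56.
Iteration 3: 56 < 1577 holds -> k = 56 * 3 + 5 = 173.
Iteration 4: 173 < 1577 holds -> k = 173 * 3 + 5 = 524.
Iteration 5: 524 < 1577 holds -> k = 524 * 3 + 5 = 1577.
Iteration 6: 1577 < 1577 fails; recursion stops.
SUM(k) = 4 + 17 + 56 + 173 + 524 + 1577 = 2351.

2351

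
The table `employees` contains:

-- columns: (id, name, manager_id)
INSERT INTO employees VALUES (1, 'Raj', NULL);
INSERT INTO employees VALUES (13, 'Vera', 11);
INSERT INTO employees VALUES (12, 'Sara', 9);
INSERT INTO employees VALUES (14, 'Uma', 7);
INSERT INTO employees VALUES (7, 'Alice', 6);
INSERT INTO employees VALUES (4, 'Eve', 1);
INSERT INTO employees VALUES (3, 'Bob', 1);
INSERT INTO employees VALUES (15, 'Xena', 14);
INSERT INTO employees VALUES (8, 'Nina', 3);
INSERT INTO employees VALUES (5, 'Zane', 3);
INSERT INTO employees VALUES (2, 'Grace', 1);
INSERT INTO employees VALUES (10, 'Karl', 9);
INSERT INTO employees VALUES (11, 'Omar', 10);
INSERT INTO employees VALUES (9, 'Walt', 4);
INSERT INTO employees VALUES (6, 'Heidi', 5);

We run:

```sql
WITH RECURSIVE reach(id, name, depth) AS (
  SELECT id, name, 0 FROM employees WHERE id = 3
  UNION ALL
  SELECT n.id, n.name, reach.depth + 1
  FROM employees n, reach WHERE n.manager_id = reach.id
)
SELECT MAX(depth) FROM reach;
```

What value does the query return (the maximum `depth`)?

5

Base: id=3 (Bob) at depth 0.
Iteration 1: rows with manager_id in {3} -> Zane (id 5, depth 1), Nina (id 8, depth 1).
Iteration 2: rows with manager_id in {5,8} -> Heidi (id 6, depth 2).
Iteration 3: rows with manager_id in {6} -> Alice (id 7, depth 3).
Iteration 4: rows with manager_id in {7} -> Uma (id 14, depth 4).
Iteration 5: rows with manager_id in {14} -> Xena (id 15, depth 5).
Iteration 6: no rows with manager_id in {15}; recursion stops.
depth values: 0, 1, 1, 2, 3, 4, 5; the maximum is 5.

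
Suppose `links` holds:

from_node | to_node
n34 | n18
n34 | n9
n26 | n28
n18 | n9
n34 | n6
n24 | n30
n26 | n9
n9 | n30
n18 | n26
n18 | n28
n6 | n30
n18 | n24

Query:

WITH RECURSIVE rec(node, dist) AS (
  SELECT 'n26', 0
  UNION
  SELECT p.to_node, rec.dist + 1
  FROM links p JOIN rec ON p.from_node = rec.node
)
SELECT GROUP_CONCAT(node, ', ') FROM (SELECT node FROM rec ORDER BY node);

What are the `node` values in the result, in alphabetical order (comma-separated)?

n26, n28, n30, n9

Base: (n26, dist=0).
Iteration 1: edges from {n26} -> (n28, dist=1), (n9, dist=1).
Iteration 2: edges from {n28,n9} -> (n30, dist=2).
Iteration 3: no outgoing edges from {n30}; recursion stops.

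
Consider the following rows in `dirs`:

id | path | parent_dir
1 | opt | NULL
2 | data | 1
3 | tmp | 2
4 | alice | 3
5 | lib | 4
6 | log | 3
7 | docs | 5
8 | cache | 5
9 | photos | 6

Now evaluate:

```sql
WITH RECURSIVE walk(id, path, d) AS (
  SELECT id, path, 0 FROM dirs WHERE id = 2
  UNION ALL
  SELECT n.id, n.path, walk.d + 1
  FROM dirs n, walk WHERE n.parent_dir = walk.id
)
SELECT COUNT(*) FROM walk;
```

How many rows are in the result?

Base: id=2 (data) at d 0.
Iteration 1: rows with parent_dir in {2} -> tmp (id 3, d 1).
Iteration 2: rows with parent_dir in {3} -> alice (id 4, d 2), log (id 6, d 2).
Iteration 3: rows with parent_dir in {4,6} -> lib (id 5, d 3), photos (id 9, d 3).
Iteration 4: rows with parent_dir in {5,9} -> docs (id 7, d 4), cache (id 8, d 4).
Iteration 5: no rows with parent_dir in {7,8}; recursion stops.
Total rows emitted: 8.

8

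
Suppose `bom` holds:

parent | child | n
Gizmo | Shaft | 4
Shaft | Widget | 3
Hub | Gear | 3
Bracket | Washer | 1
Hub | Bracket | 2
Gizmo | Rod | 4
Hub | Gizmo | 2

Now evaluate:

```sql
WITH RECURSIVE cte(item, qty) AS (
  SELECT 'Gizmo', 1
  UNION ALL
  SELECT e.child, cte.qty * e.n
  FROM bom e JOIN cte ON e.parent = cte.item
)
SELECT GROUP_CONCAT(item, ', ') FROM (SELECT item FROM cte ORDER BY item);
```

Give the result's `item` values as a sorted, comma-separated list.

Base: (Gizmo, qty=1).
Iteration 1: components of {Gizmo} -> Rod = 1*4 = 4, Shaft = 1*4 = 4.
Iteration 2: components of {Rod,Shaft} -> Widget = 4*3 = 12.
Iteration 3: no further components; recursion stops.

Gizmo, Rod, Shaft, Widget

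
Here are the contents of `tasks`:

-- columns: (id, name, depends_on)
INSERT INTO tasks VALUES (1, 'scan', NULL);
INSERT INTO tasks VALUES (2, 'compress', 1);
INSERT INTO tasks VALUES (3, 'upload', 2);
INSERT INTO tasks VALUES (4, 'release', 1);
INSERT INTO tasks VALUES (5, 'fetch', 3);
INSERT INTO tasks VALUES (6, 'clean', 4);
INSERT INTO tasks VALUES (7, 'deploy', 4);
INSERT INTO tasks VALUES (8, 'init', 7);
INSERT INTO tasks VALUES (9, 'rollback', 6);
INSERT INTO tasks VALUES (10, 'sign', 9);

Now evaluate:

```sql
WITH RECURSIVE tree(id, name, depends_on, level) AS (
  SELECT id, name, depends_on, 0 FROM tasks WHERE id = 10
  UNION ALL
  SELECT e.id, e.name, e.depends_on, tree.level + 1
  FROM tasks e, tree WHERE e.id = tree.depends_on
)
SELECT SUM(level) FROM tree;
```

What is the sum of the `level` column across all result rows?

10

Base: id=10 (sign), depends_on=9, level 0.
Iteration 1: join on id=9 -> rollback (id 9, depends_on=6, level 1).
Iteration 2: join on id=6 -> clean (id 6, depends_on=4, level 2).
Iteration 3: join on id=4 -> release (id 4, depends_on=1, level 3).
Iteration 4: join on id=1 -> scan (id 1, depends_on=NULL, level 4).
Iteration 5: depends_on is NULL; no match; recursion stops.
SUM(level) = 0 + 1 + 2 + 3 + 4 = 10.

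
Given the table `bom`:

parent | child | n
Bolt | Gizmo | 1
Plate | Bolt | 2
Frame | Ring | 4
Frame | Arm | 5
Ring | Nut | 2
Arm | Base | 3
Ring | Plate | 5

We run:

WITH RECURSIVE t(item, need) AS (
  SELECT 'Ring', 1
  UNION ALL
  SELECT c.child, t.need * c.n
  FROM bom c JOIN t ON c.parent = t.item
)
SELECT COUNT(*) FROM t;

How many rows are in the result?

5

Base: (Ring, need=1).
Iteration 1: components of {Ring} -> Nut = 1*2 = 2, Plate = 1*5 = 5.
Iteration 2: components of {Nut,Plate} -> Bolt = 5*2 = 10.
Iteration 3: components of {Bolt} -> Gizmo = 10*1 = 10.
Iteration 4: no further components; recursion stops.
Total rows emitted: 5.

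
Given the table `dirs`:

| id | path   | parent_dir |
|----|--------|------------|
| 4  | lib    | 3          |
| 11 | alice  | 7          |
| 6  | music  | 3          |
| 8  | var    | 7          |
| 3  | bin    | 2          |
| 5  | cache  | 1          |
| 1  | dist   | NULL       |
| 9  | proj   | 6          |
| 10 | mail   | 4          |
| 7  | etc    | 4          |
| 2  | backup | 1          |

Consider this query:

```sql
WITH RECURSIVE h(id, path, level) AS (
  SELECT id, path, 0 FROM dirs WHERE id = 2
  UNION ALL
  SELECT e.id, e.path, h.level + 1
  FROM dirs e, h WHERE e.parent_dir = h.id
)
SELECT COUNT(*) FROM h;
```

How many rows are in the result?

9

Base: id=2 (backup) at level 0.
Iteration 1: rows with parent_dir in {2} -> bin (id 3, level 1).
Iteration 2: rows with parent_dir in {3} -> lib (id 4, level 2), music (id 6, level 2).
Iteration 3: rows with parent_dir in {4,6} -> etc (id 7, level 3), proj (id 9, level 3), mail (id 10, level 3).
Iteration 4: rows with parent_dir in {7,9,10} -> var (id 8, level 4), alice (id 11, level 4).
Iteration 5: no rows with parent_dir in {8,11}; recursion stops.
Total rows emitted: 9.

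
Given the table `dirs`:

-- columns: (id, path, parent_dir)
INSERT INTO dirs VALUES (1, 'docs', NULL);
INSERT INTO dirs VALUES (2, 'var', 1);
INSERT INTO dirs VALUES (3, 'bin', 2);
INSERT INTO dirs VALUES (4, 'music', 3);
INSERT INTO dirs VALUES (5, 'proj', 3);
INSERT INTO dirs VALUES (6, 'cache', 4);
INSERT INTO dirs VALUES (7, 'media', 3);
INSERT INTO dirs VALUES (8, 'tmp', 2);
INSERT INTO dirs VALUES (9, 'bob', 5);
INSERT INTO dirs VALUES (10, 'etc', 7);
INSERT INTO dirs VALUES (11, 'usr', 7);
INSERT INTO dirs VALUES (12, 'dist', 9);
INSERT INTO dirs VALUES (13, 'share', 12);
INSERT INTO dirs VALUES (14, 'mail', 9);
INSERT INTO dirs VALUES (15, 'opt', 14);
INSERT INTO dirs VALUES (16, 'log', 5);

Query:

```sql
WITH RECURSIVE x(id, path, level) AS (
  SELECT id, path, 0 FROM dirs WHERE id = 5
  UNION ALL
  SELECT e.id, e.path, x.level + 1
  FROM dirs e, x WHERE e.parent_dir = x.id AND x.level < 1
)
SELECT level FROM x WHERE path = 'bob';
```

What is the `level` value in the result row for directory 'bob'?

Base: id=5 (proj) at level 0.
Iteration 1: rows with parent_dir in {5} -> bob (id 9, level 1), log (id 16, level 1).
Iteration 2: level < 1 fails for all current rows; recursion stops.

1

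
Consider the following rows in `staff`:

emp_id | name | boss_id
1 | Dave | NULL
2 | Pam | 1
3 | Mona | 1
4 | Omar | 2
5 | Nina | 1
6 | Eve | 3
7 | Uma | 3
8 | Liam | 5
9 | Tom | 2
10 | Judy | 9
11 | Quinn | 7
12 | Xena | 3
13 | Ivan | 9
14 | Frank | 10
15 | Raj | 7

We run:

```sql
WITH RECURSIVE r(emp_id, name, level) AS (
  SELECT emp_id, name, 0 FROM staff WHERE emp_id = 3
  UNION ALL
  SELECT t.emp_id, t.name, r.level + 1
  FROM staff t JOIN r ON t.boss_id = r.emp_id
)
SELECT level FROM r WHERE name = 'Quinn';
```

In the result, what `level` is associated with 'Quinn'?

Base: emp_id=3 (Mona) at level 0.
Iteration 1: rows with boss_id in {3} -> Eve (id 6, level 1), Uma (id 7, level 1), Xena (id 12, level 1).
Iteration 2: rows with boss_id in {6,7,12} -> Quinn (id 11, level 2), Raj (id 15, level 2).
Iteration 3: no rows with boss_id in {11,15}; recursion stops.

2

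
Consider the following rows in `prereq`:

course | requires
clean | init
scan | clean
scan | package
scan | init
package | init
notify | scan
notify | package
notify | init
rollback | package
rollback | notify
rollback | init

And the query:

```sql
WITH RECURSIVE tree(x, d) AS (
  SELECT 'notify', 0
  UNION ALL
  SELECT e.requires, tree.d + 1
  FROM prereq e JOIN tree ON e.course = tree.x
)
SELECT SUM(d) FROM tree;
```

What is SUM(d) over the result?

Base: (notify, d=0).
Iteration 1: edges from {notify} -> (init, d=1), (package, d=1), (scan, d=1).
Iteration 2: edges from {init,package,scan} -> (clean, d=2), (init, d=2) x2, (package, d=2). [UNION ALL keeps all 4 new rows, including repeats]
Iteration 3: edges from {clean,init,package} -> (init, d=3) x2. [UNION ALL keeps all 2 new rows, including repeats]
Iteration 4: no outgoing edges from {init}; recursion stops.
SUM(d) = 0 + 1 + 1 + 1 + 2 + 2 + 2 + 2 + 3 + 3 = 17.

17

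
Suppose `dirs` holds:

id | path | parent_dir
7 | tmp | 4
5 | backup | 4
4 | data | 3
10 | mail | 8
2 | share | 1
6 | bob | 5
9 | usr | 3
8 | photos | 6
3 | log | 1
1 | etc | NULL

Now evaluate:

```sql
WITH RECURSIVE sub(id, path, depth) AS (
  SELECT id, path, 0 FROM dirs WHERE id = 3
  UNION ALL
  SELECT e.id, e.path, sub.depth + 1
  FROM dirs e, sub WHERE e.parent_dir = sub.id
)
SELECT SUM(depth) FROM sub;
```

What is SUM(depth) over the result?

18

Base: id=3 (log) at depth 0.
Iteration 1: rows with parent_dir in {3} -> data (id 4, depth 1), usr (id 9, depth 1).
Iteration 2: rows with parent_dir in {4,9} -> backup (id 5, depth 2), tmp (id 7, depth 2).
Iteration 3: rows with parent_dir in {5,7} -> bob (id 6, depth 3).
Iteration 4: rows with parent_dir in {6} -> photos (id 8, depth 4).
Iteration 5: rows with parent_dir in {8} -> mail (id 10, depth 5).
Iteration 6: no rows with parent_dir in {10}; recursion stops.
SUM(depth) = 0 + 1 + 1 + 2 + 2 + 3 + 4 + 5 = 18.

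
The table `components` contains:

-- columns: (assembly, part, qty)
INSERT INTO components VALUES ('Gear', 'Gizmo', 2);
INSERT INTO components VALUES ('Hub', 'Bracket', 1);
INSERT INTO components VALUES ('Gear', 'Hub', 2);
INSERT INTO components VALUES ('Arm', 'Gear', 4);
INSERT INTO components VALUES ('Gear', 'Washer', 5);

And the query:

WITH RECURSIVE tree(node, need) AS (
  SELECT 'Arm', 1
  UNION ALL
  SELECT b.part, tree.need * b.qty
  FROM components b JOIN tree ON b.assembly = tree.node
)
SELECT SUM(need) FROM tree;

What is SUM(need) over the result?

Base: (Arm, need=1).
Iteration 1: components of {Arm} -> Gear = 1*4 = 4.
Iteration 2: components of {Gear} -> Gizmo = 4*2 = 8, Hub = 4*2 = 8, Washer = 4*5 = 20.
Iteration 3: components of {Gizmo,Hub,Washer} -> Bracket = 8*1 = 8.
Iteration 4: no further components; recursion stops.
SUM(need) = 1 + 4 + 8 + 8 + 20 + 8 = 49.

49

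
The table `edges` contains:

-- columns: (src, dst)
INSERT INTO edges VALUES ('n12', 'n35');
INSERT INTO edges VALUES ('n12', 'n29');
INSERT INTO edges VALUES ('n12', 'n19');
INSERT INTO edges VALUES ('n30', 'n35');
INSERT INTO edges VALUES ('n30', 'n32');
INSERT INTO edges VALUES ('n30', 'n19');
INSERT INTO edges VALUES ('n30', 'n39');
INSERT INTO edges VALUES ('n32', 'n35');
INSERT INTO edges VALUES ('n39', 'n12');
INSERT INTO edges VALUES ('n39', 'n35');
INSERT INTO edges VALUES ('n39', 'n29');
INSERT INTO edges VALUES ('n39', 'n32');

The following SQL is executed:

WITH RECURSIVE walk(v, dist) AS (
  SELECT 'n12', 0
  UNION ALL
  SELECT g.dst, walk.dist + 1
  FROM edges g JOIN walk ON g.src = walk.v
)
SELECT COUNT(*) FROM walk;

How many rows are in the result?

4

Base: (n12, dist=0).
Iteration 1: edges from {n12} -> (n19, dist=1), (n29, dist=1), (n35, dist=1).
Iteration 2: no outgoing edges from {n19,n29,n35}; recursion stops.
Total rows emitted: 4.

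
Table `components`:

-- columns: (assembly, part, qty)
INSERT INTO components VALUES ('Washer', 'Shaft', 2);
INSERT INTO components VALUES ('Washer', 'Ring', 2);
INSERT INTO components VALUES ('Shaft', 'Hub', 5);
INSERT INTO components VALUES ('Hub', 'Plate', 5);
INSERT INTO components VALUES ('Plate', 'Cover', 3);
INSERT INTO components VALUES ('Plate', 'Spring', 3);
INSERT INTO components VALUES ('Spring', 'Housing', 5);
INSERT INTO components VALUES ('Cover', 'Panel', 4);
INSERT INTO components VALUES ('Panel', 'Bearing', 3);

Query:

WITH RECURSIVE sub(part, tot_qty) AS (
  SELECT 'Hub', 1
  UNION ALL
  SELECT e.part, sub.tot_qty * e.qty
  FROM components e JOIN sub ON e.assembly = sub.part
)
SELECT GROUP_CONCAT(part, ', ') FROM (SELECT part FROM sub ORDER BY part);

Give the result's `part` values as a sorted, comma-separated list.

Bearing, Cover, Housing, Hub, Panel, Plate, Spring

Base: (Hub, tot_qty=1).
Iteration 1: components of {Hub} -> Plate = 1*5 = 5.
Iteration 2: components of {Plate} -> Cover = 5*3 = 15, Spring = 5*3 = 15.
Iteration 3: components of {Cover,Spring} -> Housing = 15*5 = 75, Panel = 15*4 = 60.
Iteration 4: components of {Housing,Panel} -> Bearing = 60*3 = 180.
Iteration 5: no further components; recursion stops.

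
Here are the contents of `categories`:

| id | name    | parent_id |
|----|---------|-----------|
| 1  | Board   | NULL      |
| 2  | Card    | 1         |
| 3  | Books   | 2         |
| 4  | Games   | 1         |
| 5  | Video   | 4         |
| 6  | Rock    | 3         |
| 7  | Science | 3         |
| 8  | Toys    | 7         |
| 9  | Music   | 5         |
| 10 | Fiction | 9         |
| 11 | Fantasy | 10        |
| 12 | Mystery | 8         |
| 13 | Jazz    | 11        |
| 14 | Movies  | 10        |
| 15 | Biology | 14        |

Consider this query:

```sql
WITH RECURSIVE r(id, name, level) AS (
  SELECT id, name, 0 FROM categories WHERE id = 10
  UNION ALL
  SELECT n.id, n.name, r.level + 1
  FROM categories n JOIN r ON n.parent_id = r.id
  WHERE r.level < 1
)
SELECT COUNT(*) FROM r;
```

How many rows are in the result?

Base: id=10 (Fiction) at level 0.
Iteration 1: rows with parent_id in {10} -> Fantasy (id 11, level 1), Movies (id 14, level 1).
Iteration 2: level < 1 fails for all current rows; recursion stops.
Total rows emitted: 3.

3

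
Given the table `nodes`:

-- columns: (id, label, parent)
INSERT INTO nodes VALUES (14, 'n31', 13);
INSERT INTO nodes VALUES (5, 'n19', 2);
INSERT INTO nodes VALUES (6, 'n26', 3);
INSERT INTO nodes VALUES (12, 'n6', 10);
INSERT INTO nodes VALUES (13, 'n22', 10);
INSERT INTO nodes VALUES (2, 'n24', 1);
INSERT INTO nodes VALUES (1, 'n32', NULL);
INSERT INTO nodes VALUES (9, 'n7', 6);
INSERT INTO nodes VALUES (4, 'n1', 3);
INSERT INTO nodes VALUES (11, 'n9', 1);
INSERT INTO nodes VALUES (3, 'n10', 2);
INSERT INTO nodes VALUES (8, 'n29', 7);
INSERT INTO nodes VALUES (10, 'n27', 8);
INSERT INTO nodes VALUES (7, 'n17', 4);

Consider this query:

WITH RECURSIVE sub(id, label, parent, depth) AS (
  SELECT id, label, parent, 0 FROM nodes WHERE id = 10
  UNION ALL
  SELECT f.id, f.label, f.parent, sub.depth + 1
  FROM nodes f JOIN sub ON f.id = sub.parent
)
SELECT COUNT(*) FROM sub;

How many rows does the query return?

7

Base: id=10 (n27), parent=8, depth 0.
Iteration 1: join on id=8 -> n29 (id 8, parent=7, depth 1).
Iteration 2: join on id=7 -> n17 (id 7, parent=4, depth 2).
Iteration 3: join on id=4 -> n1 (id 4, parent=3, depth 3).
Iteration 4: join on id=3 -> n10 (id 3, parent=2, depth 4).
Iteration 5: join on id=2 -> n24 (id 2, parent=1, depth 5).
Iteration 6: join on id=1 -> n32 (id 1, parent=NULL, depth 6).
Iteration 7: parent is NULL; no match; recursion stops.
Total rows emitted: 7.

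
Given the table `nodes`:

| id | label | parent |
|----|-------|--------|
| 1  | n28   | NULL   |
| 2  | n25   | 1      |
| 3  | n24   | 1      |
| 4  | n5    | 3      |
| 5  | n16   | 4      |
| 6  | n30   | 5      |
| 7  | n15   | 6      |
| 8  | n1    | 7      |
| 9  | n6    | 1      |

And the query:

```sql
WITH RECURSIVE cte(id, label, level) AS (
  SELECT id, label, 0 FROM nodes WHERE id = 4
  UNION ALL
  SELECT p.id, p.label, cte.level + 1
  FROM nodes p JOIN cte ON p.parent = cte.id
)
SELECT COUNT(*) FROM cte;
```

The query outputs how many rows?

Base: id=4 (n5) at level 0.
Iteration 1: rows with parent in {4} -> n16 (id 5, level 1).
Iteration 2: rows with parent in {5} -> n30 (id 6, level 2).
Iteration 3: rows with parent in {6} -> n15 (id 7, level 3).
Iteration 4: rows with parent in {7} -> n1 (id 8, level 4).
Iteration 5: no rows with parent in {8}; recursion stops.
Total rows emitted: 5.

5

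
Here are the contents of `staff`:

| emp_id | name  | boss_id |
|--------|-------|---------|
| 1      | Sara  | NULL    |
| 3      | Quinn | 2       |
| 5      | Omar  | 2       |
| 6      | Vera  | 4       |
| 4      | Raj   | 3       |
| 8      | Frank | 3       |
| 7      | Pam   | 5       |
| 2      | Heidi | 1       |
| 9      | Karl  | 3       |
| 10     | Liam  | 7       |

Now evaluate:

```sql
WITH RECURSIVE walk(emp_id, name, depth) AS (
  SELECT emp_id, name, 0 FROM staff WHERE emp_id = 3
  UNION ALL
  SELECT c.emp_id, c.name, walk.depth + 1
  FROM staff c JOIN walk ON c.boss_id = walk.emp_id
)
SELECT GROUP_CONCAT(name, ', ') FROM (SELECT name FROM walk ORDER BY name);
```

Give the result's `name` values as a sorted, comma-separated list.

Frank, Karl, Quinn, Raj, Vera

Base: emp_id=3 (Quinn) at depth 0.
Iteration 1: rows with boss_id in {3} -> Raj (id 4, depth 1), Frank (id 8, depth 1), Karl (id 9, depth 1).
Iteration 2: rows with boss_id in {4,8,9} -> Vera (id 6, depth 2).
Iteration 3: no rows with boss_id in {6}; recursion stops.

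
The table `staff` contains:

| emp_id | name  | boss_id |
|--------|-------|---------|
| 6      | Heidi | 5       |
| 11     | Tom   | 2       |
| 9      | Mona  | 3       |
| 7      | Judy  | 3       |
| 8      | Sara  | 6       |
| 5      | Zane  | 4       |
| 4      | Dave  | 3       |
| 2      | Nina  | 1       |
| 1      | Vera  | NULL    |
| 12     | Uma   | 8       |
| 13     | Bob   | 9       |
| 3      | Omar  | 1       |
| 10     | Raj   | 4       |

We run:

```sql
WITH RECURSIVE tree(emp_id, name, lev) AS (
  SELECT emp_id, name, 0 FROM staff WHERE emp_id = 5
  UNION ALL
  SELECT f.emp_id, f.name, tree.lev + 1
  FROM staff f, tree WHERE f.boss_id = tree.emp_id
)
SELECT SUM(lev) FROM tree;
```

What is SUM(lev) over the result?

6

Base: emp_id=5 (Zane) at lev 0.
Iteration 1: rows with boss_id in {5} -> Heidi (id 6, lev 1).
Iteration 2: rows with boss_id in {6} -> Sara (id 8, lev 2).
Iteration 3: rows with boss_id in {8} -> Uma (id 12, lev 3).
Iteration 4: no rows with boss_id in {12}; recursion stops.
SUM(lev) = 0 + 1 + 2 + 3 = 6.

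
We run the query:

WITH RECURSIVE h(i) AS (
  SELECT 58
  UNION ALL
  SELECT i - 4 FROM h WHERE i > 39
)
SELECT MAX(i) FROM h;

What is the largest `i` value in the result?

Base: i=58.
Iteration 1: 58 > 39 holds -> i = 58 - 4 = 54.
Iteration 2: 54 > 39 holds -> i = 54 - 4 = 50.
Iteration 3: 50 > 39 holds -> i = 50 - 4 = 46.
Iteration 4: 46 > 39 holds -> i = 46 - 4 = 42.
Iteration 5: 42 > 39 holds -> i = 42 - 4 = 38.
Iteration 6: 38 > 39 fails; recursion stops.
i values: 58, 54, 50, 46, 42, 38; the maximum is 58.

58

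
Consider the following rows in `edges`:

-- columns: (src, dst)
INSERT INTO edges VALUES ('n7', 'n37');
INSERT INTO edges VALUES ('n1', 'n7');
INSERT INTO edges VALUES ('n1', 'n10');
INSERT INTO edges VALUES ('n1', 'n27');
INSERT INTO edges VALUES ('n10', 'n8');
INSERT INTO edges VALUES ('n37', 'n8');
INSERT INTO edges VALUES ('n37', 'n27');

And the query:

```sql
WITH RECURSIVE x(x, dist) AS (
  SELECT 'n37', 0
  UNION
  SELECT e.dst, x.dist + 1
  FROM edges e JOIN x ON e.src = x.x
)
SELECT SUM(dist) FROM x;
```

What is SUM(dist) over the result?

Base: (n37, dist=0).
Iteration 1: edges from {n37} -> (n27, dist=1), (n8, dist=1).
Iteration 2: no outgoing edges from {n27,n8}; recursion stops.
SUM(dist) = 0 + 1 + 1 = 2.

2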